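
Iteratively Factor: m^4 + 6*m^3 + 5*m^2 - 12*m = (m + 3)*(m^3 + 3*m^2 - 4*m) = (m + 3)*(m + 4)*(m^2 - m) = m*(m + 3)*(m + 4)*(m - 1)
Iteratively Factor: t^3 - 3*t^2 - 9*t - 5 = (t - 5)*(t^2 + 2*t + 1) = (t - 5)*(t + 1)*(t + 1)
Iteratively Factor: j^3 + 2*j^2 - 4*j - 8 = (j - 2)*(j^2 + 4*j + 4) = (j - 2)*(j + 2)*(j + 2)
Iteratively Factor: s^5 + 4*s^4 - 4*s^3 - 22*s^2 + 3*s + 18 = (s - 1)*(s^4 + 5*s^3 + s^2 - 21*s - 18) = (s - 1)*(s + 3)*(s^3 + 2*s^2 - 5*s - 6) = (s - 1)*(s + 1)*(s + 3)*(s^2 + s - 6) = (s - 2)*(s - 1)*(s + 1)*(s + 3)*(s + 3)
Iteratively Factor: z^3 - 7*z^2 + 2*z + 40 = (z + 2)*(z^2 - 9*z + 20) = (z - 5)*(z + 2)*(z - 4)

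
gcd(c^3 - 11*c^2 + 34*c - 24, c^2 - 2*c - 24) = c - 6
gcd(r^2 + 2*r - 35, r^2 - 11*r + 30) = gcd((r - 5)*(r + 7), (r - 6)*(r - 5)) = r - 5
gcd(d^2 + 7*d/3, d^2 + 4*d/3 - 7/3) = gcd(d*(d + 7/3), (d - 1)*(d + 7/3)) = d + 7/3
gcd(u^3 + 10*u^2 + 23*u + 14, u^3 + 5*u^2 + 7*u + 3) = u + 1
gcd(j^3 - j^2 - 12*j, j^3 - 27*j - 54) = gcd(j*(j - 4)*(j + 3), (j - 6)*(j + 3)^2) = j + 3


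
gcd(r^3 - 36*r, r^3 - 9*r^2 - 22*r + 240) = r - 6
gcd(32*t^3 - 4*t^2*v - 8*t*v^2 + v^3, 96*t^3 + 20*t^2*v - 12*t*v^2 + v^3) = 16*t^2 + 6*t*v - v^2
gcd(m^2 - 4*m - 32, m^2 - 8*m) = m - 8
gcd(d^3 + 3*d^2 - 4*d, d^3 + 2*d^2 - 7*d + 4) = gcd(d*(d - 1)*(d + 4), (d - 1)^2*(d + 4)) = d^2 + 3*d - 4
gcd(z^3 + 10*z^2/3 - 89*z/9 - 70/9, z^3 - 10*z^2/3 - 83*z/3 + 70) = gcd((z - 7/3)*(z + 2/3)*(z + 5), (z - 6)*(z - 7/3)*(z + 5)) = z^2 + 8*z/3 - 35/3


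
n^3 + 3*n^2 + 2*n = n*(n + 1)*(n + 2)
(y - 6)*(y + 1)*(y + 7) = y^3 + 2*y^2 - 41*y - 42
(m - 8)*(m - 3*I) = m^2 - 8*m - 3*I*m + 24*I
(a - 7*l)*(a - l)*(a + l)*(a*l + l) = a^4*l - 7*a^3*l^2 + a^3*l - a^2*l^3 - 7*a^2*l^2 + 7*a*l^4 - a*l^3 + 7*l^4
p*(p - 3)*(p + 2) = p^3 - p^2 - 6*p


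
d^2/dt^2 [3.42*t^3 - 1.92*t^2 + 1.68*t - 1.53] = 20.52*t - 3.84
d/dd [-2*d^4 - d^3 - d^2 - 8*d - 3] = -8*d^3 - 3*d^2 - 2*d - 8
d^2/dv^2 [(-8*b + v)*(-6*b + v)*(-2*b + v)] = -32*b + 6*v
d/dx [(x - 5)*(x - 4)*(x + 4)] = 3*x^2 - 10*x - 16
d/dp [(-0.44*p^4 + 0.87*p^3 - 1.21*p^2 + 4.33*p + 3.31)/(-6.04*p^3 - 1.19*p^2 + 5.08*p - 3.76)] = (2.6576*p^6 + 1.0472*p^5 - 15.0493*p^4 + 67.7632*p^3 + 49.1695*p^2 + 16.977*p - 33.0956)/(36.4816*p^6 + 14.3752*p^5 - 59.9503*p^4 + 33.3304*p^3 + 34.7552*p^2 - 38.2016*p + 14.1376)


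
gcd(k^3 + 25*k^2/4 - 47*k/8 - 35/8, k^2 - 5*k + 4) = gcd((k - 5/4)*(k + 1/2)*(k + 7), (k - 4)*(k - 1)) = 1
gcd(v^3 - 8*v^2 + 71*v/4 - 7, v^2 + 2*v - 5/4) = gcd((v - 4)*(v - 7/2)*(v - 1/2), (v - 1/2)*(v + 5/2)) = v - 1/2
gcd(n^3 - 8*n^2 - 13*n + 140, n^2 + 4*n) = n + 4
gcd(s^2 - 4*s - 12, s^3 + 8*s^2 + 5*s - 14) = s + 2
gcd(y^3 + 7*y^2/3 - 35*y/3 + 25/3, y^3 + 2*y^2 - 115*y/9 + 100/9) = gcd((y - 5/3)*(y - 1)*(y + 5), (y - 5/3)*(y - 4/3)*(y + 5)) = y^2 + 10*y/3 - 25/3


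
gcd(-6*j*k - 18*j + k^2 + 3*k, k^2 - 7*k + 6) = 1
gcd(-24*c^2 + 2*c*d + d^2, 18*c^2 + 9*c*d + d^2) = 6*c + d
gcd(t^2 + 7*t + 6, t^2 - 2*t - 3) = t + 1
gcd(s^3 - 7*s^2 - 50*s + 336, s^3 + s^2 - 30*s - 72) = s - 6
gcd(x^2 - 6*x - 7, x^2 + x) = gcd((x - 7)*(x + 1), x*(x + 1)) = x + 1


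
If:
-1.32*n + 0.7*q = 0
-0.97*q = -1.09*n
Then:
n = 0.00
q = 0.00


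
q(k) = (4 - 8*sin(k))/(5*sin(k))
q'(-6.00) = -9.84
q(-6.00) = 1.26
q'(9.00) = 4.29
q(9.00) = 0.34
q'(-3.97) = 1.00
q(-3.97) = -0.51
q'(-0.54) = -2.60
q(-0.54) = -3.16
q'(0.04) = -499.87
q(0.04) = 18.41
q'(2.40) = 1.29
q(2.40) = -0.42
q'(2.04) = 0.45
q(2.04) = -0.70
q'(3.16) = 2360.93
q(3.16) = -45.06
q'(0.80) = -1.08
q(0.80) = -0.48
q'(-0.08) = -124.87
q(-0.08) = -11.61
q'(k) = -(4 - 8*sin(k))*cos(k)/(5*sin(k)^2) - 8*cos(k)/(5*sin(k)) = -4*cos(k)/(5*sin(k)^2)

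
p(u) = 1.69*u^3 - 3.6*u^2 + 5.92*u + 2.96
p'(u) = 5.07*u^2 - 7.2*u + 5.92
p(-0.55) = -1.67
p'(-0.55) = 11.41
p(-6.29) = -597.28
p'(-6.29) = 251.80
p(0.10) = 3.52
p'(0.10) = 5.25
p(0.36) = 4.70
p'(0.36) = 3.99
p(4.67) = 124.22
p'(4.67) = 82.87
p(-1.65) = -24.20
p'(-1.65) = 31.60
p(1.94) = 13.24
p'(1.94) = 11.03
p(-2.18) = -44.56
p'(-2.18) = 45.71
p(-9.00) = -1573.93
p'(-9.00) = 481.39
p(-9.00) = -1573.93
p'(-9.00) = 481.39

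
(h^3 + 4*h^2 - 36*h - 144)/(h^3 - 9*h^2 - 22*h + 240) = (h^2 + 10*h + 24)/(h^2 - 3*h - 40)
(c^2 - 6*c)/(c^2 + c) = (c - 6)/(c + 1)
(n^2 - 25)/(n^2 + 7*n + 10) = (n - 5)/(n + 2)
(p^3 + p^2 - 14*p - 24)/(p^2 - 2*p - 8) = p + 3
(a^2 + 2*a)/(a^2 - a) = (a + 2)/(a - 1)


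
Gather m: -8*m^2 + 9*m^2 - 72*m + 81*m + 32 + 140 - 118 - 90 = m^2 + 9*m - 36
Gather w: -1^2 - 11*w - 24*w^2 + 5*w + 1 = -24*w^2 - 6*w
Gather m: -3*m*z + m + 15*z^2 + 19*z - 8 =m*(1 - 3*z) + 15*z^2 + 19*z - 8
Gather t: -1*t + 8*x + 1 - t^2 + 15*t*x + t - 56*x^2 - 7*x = -t^2 + 15*t*x - 56*x^2 + x + 1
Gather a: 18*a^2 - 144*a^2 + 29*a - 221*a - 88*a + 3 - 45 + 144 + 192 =-126*a^2 - 280*a + 294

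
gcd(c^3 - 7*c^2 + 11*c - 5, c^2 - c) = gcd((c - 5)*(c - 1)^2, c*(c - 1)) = c - 1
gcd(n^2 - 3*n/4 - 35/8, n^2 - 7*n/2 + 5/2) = n - 5/2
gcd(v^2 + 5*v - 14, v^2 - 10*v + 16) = v - 2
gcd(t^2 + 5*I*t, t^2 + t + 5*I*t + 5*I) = t + 5*I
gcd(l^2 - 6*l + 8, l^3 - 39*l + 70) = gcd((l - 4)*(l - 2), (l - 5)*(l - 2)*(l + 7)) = l - 2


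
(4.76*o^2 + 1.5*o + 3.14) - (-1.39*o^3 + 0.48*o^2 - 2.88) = 1.39*o^3 + 4.28*o^2 + 1.5*o + 6.02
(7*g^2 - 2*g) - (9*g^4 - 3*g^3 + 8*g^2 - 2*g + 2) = -9*g^4 + 3*g^3 - g^2 - 2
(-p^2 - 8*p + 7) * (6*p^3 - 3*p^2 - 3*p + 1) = -6*p^5 - 45*p^4 + 69*p^3 + 2*p^2 - 29*p + 7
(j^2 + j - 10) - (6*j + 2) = j^2 - 5*j - 12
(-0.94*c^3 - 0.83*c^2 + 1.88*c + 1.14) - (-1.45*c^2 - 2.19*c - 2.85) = -0.94*c^3 + 0.62*c^2 + 4.07*c + 3.99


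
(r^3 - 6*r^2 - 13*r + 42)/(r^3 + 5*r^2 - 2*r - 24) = (r - 7)/(r + 4)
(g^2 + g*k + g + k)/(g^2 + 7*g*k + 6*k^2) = (g + 1)/(g + 6*k)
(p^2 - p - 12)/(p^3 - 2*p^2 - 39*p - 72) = (p - 4)/(p^2 - 5*p - 24)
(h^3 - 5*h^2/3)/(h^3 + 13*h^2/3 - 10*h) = h/(h + 6)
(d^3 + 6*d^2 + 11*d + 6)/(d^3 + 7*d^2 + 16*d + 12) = (d + 1)/(d + 2)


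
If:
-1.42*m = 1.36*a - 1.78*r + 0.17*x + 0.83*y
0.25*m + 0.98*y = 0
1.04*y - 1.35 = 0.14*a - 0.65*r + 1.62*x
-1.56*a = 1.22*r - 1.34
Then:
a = 1.30929859021684*y + 0.5720828804519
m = -3.92*y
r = 0.366844841389373 - 1.67418508257236*y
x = -0.142914880433575*y - 0.735581763185292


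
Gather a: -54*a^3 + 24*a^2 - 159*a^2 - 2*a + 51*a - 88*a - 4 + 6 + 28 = -54*a^3 - 135*a^2 - 39*a + 30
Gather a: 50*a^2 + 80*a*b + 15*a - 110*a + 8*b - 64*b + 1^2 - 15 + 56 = 50*a^2 + a*(80*b - 95) - 56*b + 42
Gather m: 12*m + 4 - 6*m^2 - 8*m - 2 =-6*m^2 + 4*m + 2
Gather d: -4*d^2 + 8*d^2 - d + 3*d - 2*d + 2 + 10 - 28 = 4*d^2 - 16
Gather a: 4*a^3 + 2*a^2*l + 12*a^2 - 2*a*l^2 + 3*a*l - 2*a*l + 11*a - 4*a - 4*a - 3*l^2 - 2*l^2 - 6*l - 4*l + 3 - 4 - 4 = 4*a^3 + a^2*(2*l + 12) + a*(-2*l^2 + l + 3) - 5*l^2 - 10*l - 5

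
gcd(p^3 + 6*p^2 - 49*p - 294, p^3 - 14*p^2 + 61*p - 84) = p - 7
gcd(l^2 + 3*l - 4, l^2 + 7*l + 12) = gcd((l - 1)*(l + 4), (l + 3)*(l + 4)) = l + 4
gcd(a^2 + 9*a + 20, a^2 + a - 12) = a + 4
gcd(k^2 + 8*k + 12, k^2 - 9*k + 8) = 1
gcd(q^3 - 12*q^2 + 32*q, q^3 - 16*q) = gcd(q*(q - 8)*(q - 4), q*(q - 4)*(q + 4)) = q^2 - 4*q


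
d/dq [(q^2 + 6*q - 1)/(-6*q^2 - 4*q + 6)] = 8*(q^2 + 1)/(9*q^4 + 12*q^3 - 14*q^2 - 12*q + 9)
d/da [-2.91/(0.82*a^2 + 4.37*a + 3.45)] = (4.7724*a + 12.7167)/(0.82*a^2 + 4.37*a + 3.45)^2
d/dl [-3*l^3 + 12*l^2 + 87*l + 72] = -9*l^2 + 24*l + 87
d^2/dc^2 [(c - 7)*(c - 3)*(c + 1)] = 6*c - 18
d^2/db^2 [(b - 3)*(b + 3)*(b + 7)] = 6*b + 14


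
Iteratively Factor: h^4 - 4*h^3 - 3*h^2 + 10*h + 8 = (h + 1)*(h^3 - 5*h^2 + 2*h + 8) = (h - 4)*(h + 1)*(h^2 - h - 2) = (h - 4)*(h + 1)^2*(h - 2)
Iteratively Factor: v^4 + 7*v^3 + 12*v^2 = (v + 3)*(v^3 + 4*v^2) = (v + 3)*(v + 4)*(v^2) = v*(v + 3)*(v + 4)*(v)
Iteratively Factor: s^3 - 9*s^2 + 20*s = (s)*(s^2 - 9*s + 20) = s*(s - 4)*(s - 5)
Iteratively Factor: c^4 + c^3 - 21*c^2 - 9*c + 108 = (c - 3)*(c^3 + 4*c^2 - 9*c - 36) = (c - 3)^2*(c^2 + 7*c + 12) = (c - 3)^2*(c + 4)*(c + 3)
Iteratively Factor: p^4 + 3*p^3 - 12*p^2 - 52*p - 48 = (p + 2)*(p^3 + p^2 - 14*p - 24) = (p - 4)*(p + 2)*(p^2 + 5*p + 6) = (p - 4)*(p + 2)*(p + 3)*(p + 2)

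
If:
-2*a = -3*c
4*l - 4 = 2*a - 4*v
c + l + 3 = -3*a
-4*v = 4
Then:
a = -6/5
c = -4/5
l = 7/5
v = -1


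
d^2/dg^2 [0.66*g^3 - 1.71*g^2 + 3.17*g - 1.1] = 3.96*g - 3.42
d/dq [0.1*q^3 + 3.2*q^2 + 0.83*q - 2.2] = 0.3*q^2 + 6.4*q + 0.83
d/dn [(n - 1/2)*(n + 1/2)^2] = 3*n^2 + n - 1/4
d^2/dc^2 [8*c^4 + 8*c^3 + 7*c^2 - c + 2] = 96*c^2 + 48*c + 14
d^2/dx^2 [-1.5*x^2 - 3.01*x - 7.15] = -3.00000000000000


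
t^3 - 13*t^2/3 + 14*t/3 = t*(t - 7/3)*(t - 2)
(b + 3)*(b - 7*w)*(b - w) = b^3 - 8*b^2*w + 3*b^2 + 7*b*w^2 - 24*b*w + 21*w^2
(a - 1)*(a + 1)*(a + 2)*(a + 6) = a^4 + 8*a^3 + 11*a^2 - 8*a - 12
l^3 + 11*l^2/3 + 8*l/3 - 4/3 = (l - 1/3)*(l + 2)^2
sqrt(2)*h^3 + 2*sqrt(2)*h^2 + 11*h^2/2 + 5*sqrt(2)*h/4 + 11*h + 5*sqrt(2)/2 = (h + 2)*(h + 5*sqrt(2)/2)*(sqrt(2)*h + 1/2)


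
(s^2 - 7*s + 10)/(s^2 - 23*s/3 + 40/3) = 3*(s - 2)/(3*s - 8)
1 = 1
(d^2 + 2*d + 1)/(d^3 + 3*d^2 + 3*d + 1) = 1/(d + 1)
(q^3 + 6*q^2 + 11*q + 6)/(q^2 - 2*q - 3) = (q^2 + 5*q + 6)/(q - 3)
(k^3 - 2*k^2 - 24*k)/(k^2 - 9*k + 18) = k*(k + 4)/(k - 3)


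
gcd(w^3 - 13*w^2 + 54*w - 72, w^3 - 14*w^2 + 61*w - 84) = w^2 - 7*w + 12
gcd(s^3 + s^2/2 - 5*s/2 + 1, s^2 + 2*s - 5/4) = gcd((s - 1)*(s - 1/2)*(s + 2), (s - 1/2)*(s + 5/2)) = s - 1/2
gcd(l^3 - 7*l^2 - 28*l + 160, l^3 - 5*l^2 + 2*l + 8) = l - 4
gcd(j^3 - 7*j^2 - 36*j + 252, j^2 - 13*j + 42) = j^2 - 13*j + 42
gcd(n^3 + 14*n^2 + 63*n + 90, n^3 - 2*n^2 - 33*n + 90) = n + 6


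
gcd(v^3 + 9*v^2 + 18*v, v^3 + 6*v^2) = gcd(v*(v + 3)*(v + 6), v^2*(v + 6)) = v^2 + 6*v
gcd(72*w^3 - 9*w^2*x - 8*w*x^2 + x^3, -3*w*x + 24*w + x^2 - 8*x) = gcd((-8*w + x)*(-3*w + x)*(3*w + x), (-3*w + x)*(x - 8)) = -3*w + x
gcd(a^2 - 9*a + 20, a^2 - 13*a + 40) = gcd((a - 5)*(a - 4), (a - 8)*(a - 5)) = a - 5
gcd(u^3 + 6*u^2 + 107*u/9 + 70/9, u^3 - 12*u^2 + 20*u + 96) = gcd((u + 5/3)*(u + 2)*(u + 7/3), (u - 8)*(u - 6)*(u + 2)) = u + 2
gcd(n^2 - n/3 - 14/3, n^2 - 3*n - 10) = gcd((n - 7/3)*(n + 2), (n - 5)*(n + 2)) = n + 2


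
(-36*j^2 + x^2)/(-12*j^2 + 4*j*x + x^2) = (-6*j + x)/(-2*j + x)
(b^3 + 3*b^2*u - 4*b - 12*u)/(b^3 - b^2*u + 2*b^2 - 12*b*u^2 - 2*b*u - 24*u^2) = (2 - b)/(-b + 4*u)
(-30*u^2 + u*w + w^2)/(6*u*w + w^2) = (-5*u + w)/w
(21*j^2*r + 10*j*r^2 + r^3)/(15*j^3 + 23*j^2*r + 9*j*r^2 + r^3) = r*(7*j + r)/(5*j^2 + 6*j*r + r^2)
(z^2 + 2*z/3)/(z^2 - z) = (z + 2/3)/(z - 1)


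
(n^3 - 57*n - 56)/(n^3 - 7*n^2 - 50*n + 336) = (n + 1)/(n - 6)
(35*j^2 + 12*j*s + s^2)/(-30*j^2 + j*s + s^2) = (35*j^2 + 12*j*s + s^2)/(-30*j^2 + j*s + s^2)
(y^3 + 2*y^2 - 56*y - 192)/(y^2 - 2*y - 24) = (y^2 - 2*y - 48)/(y - 6)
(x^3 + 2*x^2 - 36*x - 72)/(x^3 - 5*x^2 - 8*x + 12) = (x + 6)/(x - 1)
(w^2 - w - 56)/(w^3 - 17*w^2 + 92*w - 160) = (w + 7)/(w^2 - 9*w + 20)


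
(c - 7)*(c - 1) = c^2 - 8*c + 7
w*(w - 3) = w^2 - 3*w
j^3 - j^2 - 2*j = j*(j - 2)*(j + 1)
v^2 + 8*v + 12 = (v + 2)*(v + 6)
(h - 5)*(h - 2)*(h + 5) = h^3 - 2*h^2 - 25*h + 50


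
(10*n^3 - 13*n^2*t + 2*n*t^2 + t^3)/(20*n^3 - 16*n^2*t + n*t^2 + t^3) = (-n + t)/(-2*n + t)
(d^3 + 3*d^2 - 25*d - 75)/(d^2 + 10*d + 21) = (d^2 - 25)/(d + 7)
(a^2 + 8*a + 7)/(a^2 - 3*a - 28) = (a^2 + 8*a + 7)/(a^2 - 3*a - 28)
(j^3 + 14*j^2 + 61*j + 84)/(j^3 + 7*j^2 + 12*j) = (j + 7)/j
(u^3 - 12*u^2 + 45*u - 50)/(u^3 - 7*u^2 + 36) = (u^3 - 12*u^2 + 45*u - 50)/(u^3 - 7*u^2 + 36)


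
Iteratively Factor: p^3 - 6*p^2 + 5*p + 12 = (p + 1)*(p^2 - 7*p + 12) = (p - 4)*(p + 1)*(p - 3)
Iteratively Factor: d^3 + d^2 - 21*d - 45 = (d - 5)*(d^2 + 6*d + 9) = (d - 5)*(d + 3)*(d + 3)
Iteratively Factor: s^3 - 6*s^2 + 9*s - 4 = (s - 1)*(s^2 - 5*s + 4) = (s - 1)^2*(s - 4)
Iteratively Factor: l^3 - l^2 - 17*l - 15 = (l - 5)*(l^2 + 4*l + 3) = (l - 5)*(l + 3)*(l + 1)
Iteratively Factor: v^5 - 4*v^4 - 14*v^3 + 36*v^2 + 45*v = (v - 3)*(v^4 - v^3 - 17*v^2 - 15*v) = (v - 3)*(v + 1)*(v^3 - 2*v^2 - 15*v) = v*(v - 3)*(v + 1)*(v^2 - 2*v - 15) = v*(v - 5)*(v - 3)*(v + 1)*(v + 3)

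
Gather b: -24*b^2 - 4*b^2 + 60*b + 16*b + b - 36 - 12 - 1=-28*b^2 + 77*b - 49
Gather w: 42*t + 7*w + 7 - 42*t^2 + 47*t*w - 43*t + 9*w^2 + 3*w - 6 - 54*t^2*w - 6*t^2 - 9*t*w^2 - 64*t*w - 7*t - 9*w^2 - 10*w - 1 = -48*t^2 - 9*t*w^2 - 8*t + w*(-54*t^2 - 17*t)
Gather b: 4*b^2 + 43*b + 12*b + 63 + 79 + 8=4*b^2 + 55*b + 150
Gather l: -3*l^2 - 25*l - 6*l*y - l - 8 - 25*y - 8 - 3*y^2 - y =-3*l^2 + l*(-6*y - 26) - 3*y^2 - 26*y - 16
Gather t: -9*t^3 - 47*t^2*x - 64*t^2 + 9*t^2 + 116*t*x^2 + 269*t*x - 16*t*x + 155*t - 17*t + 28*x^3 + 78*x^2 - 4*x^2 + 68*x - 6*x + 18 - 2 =-9*t^3 + t^2*(-47*x - 55) + t*(116*x^2 + 253*x + 138) + 28*x^3 + 74*x^2 + 62*x + 16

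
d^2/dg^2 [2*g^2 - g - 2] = 4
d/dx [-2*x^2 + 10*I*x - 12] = -4*x + 10*I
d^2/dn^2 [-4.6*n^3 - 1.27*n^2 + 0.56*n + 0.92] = -27.6*n - 2.54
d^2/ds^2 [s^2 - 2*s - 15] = 2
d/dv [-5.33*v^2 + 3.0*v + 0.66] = 3.0 - 10.66*v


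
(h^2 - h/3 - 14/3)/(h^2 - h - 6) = (h - 7/3)/(h - 3)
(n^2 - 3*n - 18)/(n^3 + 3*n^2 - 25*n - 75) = (n - 6)/(n^2 - 25)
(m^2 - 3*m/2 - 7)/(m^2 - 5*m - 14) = (m - 7/2)/(m - 7)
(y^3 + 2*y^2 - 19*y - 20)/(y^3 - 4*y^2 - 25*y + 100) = (y + 1)/(y - 5)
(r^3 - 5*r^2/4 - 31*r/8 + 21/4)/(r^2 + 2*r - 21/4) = (4*r^2 + r - 14)/(2*(2*r + 7))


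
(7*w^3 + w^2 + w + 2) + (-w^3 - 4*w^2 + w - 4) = 6*w^3 - 3*w^2 + 2*w - 2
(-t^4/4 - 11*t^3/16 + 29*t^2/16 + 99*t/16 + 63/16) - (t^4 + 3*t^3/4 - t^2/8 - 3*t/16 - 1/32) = -5*t^4/4 - 23*t^3/16 + 31*t^2/16 + 51*t/8 + 127/32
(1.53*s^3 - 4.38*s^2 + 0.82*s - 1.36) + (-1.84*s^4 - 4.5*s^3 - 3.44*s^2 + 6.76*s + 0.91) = -1.84*s^4 - 2.97*s^3 - 7.82*s^2 + 7.58*s - 0.45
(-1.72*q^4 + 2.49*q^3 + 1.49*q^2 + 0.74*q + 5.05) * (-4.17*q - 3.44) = 7.1724*q^5 - 4.4665*q^4 - 14.7789*q^3 - 8.2114*q^2 - 23.6041*q - 17.372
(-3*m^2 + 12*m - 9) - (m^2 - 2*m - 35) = -4*m^2 + 14*m + 26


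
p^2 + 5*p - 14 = (p - 2)*(p + 7)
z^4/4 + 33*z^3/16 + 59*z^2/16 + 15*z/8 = z*(z/4 + 1/4)*(z + 5/4)*(z + 6)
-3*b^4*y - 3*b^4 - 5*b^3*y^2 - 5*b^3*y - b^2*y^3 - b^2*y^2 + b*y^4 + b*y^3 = (-3*b + y)*(b + y)^2*(b*y + b)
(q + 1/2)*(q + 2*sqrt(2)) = q^2 + q/2 + 2*sqrt(2)*q + sqrt(2)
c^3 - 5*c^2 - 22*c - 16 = (c - 8)*(c + 1)*(c + 2)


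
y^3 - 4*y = y*(y - 2)*(y + 2)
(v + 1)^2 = v^2 + 2*v + 1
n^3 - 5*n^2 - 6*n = n*(n - 6)*(n + 1)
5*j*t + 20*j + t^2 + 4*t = (5*j + t)*(t + 4)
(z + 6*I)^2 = z^2 + 12*I*z - 36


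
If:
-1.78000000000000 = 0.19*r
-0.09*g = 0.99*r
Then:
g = 103.05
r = -9.37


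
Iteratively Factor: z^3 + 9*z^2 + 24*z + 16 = (z + 4)*(z^2 + 5*z + 4) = (z + 1)*(z + 4)*(z + 4)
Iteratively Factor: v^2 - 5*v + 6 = (v - 2)*(v - 3)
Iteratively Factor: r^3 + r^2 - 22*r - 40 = (r - 5)*(r^2 + 6*r + 8) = (r - 5)*(r + 4)*(r + 2)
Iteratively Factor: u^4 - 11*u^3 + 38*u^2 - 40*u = (u)*(u^3 - 11*u^2 + 38*u - 40) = u*(u - 4)*(u^2 - 7*u + 10) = u*(u - 4)*(u - 2)*(u - 5)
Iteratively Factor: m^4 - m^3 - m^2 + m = (m + 1)*(m^3 - 2*m^2 + m) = (m - 1)*(m + 1)*(m^2 - m) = (m - 1)^2*(m + 1)*(m)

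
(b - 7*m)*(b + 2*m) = b^2 - 5*b*m - 14*m^2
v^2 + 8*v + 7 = (v + 1)*(v + 7)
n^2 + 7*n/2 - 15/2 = (n - 3/2)*(n + 5)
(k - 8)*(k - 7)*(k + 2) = k^3 - 13*k^2 + 26*k + 112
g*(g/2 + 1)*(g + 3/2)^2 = g^4/2 + 5*g^3/2 + 33*g^2/8 + 9*g/4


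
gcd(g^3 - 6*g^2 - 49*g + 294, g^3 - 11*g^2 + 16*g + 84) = g^2 - 13*g + 42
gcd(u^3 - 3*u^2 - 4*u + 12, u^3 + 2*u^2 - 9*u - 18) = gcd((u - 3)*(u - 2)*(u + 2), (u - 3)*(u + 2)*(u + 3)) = u^2 - u - 6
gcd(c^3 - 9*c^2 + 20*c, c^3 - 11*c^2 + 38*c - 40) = c^2 - 9*c + 20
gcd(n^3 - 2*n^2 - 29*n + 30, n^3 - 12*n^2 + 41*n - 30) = n^2 - 7*n + 6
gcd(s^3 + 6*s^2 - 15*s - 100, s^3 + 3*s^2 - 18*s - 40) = s^2 + s - 20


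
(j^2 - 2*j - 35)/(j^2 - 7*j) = (j + 5)/j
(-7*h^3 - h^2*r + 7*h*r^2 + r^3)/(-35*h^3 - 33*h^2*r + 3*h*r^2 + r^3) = (-h + r)/(-5*h + r)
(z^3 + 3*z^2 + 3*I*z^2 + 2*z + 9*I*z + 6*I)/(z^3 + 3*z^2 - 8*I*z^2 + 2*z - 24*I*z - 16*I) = (z + 3*I)/(z - 8*I)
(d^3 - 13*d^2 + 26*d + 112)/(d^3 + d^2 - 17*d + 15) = (d^3 - 13*d^2 + 26*d + 112)/(d^3 + d^2 - 17*d + 15)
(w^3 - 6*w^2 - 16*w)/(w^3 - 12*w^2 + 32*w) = (w + 2)/(w - 4)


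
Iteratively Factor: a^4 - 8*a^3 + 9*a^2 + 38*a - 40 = (a - 5)*(a^3 - 3*a^2 - 6*a + 8) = (a - 5)*(a + 2)*(a^2 - 5*a + 4) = (a - 5)*(a - 4)*(a + 2)*(a - 1)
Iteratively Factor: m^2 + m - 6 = (m - 2)*(m + 3)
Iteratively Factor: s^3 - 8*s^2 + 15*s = (s - 5)*(s^2 - 3*s) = s*(s - 5)*(s - 3)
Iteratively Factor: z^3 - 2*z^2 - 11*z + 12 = (z - 1)*(z^2 - z - 12) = (z - 4)*(z - 1)*(z + 3)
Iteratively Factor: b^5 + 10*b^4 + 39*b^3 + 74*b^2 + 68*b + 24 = (b + 3)*(b^4 + 7*b^3 + 18*b^2 + 20*b + 8) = (b + 2)*(b + 3)*(b^3 + 5*b^2 + 8*b + 4) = (b + 2)^2*(b + 3)*(b^2 + 3*b + 2) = (b + 1)*(b + 2)^2*(b + 3)*(b + 2)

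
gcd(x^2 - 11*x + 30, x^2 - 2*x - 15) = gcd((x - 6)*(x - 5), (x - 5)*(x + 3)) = x - 5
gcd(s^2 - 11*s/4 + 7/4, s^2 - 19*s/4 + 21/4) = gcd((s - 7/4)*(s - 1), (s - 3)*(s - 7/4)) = s - 7/4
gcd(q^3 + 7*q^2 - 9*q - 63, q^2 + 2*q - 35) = q + 7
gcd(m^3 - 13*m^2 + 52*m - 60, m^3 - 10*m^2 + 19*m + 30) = m^2 - 11*m + 30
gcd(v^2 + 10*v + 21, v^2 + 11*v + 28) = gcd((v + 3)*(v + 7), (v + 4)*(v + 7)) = v + 7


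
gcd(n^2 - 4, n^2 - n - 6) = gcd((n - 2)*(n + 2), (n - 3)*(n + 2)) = n + 2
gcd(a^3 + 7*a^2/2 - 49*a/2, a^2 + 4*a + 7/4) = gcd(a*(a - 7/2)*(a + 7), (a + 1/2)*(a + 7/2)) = 1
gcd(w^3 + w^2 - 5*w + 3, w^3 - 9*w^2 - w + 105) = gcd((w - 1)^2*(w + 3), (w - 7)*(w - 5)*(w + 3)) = w + 3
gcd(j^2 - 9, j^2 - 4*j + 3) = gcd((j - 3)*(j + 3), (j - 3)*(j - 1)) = j - 3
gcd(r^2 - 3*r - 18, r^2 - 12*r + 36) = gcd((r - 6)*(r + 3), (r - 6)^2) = r - 6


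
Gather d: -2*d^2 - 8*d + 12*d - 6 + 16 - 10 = -2*d^2 + 4*d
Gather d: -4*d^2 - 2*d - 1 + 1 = -4*d^2 - 2*d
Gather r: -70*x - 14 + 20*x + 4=-50*x - 10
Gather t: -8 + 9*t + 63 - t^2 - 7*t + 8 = -t^2 + 2*t + 63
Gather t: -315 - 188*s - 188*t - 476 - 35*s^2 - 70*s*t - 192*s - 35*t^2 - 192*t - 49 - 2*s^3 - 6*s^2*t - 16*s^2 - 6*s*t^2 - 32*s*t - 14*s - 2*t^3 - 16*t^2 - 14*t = -2*s^3 - 51*s^2 - 394*s - 2*t^3 + t^2*(-6*s - 51) + t*(-6*s^2 - 102*s - 394) - 840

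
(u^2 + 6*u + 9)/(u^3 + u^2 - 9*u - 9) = (u + 3)/(u^2 - 2*u - 3)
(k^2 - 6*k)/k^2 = (k - 6)/k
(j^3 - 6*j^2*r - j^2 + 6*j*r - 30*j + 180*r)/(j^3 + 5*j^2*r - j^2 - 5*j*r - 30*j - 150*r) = (j - 6*r)/(j + 5*r)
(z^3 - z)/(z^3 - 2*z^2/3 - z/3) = 3*(z + 1)/(3*z + 1)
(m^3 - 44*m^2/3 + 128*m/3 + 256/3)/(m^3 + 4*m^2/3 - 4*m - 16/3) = (m^2 - 16*m + 64)/(m^2 - 4)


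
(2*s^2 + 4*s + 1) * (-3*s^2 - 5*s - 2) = -6*s^4 - 22*s^3 - 27*s^2 - 13*s - 2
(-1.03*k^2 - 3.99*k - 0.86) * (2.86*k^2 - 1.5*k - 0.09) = -2.9458*k^4 - 9.8664*k^3 + 3.6181*k^2 + 1.6491*k + 0.0774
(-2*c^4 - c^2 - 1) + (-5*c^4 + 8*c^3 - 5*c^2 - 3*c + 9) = -7*c^4 + 8*c^3 - 6*c^2 - 3*c + 8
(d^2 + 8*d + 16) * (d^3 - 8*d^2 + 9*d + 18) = d^5 - 39*d^3 - 38*d^2 + 288*d + 288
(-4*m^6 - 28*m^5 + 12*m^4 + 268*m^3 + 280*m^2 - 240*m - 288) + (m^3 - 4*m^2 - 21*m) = -4*m^6 - 28*m^5 + 12*m^4 + 269*m^3 + 276*m^2 - 261*m - 288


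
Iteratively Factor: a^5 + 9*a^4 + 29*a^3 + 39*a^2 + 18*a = (a + 3)*(a^4 + 6*a^3 + 11*a^2 + 6*a) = (a + 2)*(a + 3)*(a^3 + 4*a^2 + 3*a) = a*(a + 2)*(a + 3)*(a^2 + 4*a + 3) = a*(a + 1)*(a + 2)*(a + 3)*(a + 3)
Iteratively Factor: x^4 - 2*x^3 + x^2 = (x - 1)*(x^3 - x^2) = (x - 1)^2*(x^2) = x*(x - 1)^2*(x)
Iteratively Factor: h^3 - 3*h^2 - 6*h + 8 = (h + 2)*(h^2 - 5*h + 4) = (h - 1)*(h + 2)*(h - 4)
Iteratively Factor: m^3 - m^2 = (m)*(m^2 - m) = m^2*(m - 1)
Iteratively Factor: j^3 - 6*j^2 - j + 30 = (j - 3)*(j^2 - 3*j - 10) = (j - 5)*(j - 3)*(j + 2)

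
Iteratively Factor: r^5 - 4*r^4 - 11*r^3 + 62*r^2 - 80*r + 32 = (r - 1)*(r^4 - 3*r^3 - 14*r^2 + 48*r - 32) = (r - 1)*(r + 4)*(r^3 - 7*r^2 + 14*r - 8) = (r - 2)*(r - 1)*(r + 4)*(r^2 - 5*r + 4) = (r - 4)*(r - 2)*(r - 1)*(r + 4)*(r - 1)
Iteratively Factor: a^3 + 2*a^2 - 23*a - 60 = (a - 5)*(a^2 + 7*a + 12) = (a - 5)*(a + 3)*(a + 4)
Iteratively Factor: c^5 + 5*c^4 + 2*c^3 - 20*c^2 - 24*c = (c + 2)*(c^4 + 3*c^3 - 4*c^2 - 12*c) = (c - 2)*(c + 2)*(c^3 + 5*c^2 + 6*c) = (c - 2)*(c + 2)*(c + 3)*(c^2 + 2*c) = (c - 2)*(c + 2)^2*(c + 3)*(c)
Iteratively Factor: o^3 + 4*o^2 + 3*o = (o)*(o^2 + 4*o + 3) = o*(o + 3)*(o + 1)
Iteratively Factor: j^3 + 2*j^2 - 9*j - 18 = (j - 3)*(j^2 + 5*j + 6) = (j - 3)*(j + 2)*(j + 3)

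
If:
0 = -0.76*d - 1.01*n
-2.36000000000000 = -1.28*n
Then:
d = -2.45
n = 1.84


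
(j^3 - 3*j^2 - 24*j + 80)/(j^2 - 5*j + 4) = (j^2 + j - 20)/(j - 1)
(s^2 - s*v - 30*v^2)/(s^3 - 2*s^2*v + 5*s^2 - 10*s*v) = (s^2 - s*v - 30*v^2)/(s*(s^2 - 2*s*v + 5*s - 10*v))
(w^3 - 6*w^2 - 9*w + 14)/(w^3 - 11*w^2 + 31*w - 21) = (w + 2)/(w - 3)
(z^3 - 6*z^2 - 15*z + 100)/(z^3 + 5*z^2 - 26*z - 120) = (z - 5)/(z + 6)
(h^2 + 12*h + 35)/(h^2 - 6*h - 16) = (h^2 + 12*h + 35)/(h^2 - 6*h - 16)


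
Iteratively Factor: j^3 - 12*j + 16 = (j - 2)*(j^2 + 2*j - 8) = (j - 2)*(j + 4)*(j - 2)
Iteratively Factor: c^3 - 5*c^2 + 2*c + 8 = (c + 1)*(c^2 - 6*c + 8) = (c - 2)*(c + 1)*(c - 4)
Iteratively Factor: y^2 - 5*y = (y - 5)*(y)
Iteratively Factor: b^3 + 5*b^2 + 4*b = (b + 4)*(b^2 + b) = b*(b + 4)*(b + 1)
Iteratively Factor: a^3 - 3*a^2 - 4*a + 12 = (a + 2)*(a^2 - 5*a + 6) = (a - 2)*(a + 2)*(a - 3)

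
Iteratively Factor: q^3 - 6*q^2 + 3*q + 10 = (q - 2)*(q^2 - 4*q - 5) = (q - 5)*(q - 2)*(q + 1)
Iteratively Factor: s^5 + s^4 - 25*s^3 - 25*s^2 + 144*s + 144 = (s - 4)*(s^4 + 5*s^3 - 5*s^2 - 45*s - 36) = (s - 4)*(s + 3)*(s^3 + 2*s^2 - 11*s - 12) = (s - 4)*(s + 1)*(s + 3)*(s^2 + s - 12) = (s - 4)*(s + 1)*(s + 3)*(s + 4)*(s - 3)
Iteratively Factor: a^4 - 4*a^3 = (a)*(a^3 - 4*a^2) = a*(a - 4)*(a^2) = a^2*(a - 4)*(a)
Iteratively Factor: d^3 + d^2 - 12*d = (d - 3)*(d^2 + 4*d) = d*(d - 3)*(d + 4)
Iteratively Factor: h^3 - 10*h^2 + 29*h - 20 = (h - 4)*(h^2 - 6*h + 5) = (h - 5)*(h - 4)*(h - 1)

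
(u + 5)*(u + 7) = u^2 + 12*u + 35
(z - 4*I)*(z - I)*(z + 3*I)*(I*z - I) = I*z^4 + 2*z^3 - I*z^3 - 2*z^2 + 11*I*z^2 + 12*z - 11*I*z - 12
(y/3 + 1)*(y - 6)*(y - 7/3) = y^3/3 - 16*y^2/9 - 11*y/3 + 14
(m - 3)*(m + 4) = m^2 + m - 12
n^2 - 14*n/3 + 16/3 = (n - 8/3)*(n - 2)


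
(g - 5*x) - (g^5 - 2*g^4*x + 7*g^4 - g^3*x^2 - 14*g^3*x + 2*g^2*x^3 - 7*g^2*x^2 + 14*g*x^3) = -g^5 + 2*g^4*x - 7*g^4 + g^3*x^2 + 14*g^3*x - 2*g^2*x^3 + 7*g^2*x^2 - 14*g*x^3 + g - 5*x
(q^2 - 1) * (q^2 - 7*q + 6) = q^4 - 7*q^3 + 5*q^2 + 7*q - 6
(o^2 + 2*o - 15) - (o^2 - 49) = 2*o + 34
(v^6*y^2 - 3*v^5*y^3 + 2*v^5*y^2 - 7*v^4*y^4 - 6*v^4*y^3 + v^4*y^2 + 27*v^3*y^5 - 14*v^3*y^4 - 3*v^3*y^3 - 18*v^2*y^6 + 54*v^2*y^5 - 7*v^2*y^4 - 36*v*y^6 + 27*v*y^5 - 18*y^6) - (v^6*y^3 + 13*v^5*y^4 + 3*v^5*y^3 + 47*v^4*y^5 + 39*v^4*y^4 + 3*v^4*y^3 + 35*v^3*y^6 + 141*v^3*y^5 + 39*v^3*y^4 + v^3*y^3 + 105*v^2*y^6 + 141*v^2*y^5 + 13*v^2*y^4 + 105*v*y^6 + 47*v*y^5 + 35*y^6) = -v^6*y^3 + v^6*y^2 - 13*v^5*y^4 - 6*v^5*y^3 + 2*v^5*y^2 - 47*v^4*y^5 - 46*v^4*y^4 - 9*v^4*y^3 + v^4*y^2 - 35*v^3*y^6 - 114*v^3*y^5 - 53*v^3*y^4 - 4*v^3*y^3 - 123*v^2*y^6 - 87*v^2*y^5 - 20*v^2*y^4 - 141*v*y^6 - 20*v*y^5 - 53*y^6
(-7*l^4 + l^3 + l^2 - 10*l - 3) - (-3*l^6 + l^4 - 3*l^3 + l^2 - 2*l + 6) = 3*l^6 - 8*l^4 + 4*l^3 - 8*l - 9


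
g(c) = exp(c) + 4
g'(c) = exp(c)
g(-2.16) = 4.12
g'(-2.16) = 0.12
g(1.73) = 9.64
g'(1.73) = 5.64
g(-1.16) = 4.31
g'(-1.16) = 0.31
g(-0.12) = 4.89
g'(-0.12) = 0.89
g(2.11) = 12.25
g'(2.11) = 8.25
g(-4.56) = 4.01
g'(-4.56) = 0.01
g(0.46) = 5.58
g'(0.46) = 1.58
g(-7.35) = 4.00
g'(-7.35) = 0.00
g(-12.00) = 4.00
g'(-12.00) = 0.00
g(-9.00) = 4.00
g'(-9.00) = 0.00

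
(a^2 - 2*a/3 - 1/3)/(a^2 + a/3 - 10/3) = (3*a^2 - 2*a - 1)/(3*a^2 + a - 10)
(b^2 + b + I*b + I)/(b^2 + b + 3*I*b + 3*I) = (b + I)/(b + 3*I)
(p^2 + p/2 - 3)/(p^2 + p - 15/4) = 2*(p + 2)/(2*p + 5)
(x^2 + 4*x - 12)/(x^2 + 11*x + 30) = (x - 2)/(x + 5)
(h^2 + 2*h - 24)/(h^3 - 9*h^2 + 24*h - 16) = (h + 6)/(h^2 - 5*h + 4)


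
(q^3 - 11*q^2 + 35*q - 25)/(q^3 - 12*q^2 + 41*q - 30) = (q - 5)/(q - 6)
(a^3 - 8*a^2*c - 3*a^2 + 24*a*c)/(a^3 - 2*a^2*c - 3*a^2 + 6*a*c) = (a - 8*c)/(a - 2*c)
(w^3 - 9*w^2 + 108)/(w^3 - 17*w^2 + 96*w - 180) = (w + 3)/(w - 5)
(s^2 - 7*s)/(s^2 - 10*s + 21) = s/(s - 3)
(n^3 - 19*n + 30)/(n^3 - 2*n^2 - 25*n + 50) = (n - 3)/(n - 5)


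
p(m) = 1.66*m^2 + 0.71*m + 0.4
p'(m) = 3.32*m + 0.71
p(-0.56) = 0.52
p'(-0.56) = -1.15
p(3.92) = 28.69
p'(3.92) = 13.72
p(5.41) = 52.83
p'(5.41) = 18.67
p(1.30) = 4.13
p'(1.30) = 5.03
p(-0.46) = 0.42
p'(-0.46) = -0.82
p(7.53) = 99.87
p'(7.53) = 25.71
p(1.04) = 2.93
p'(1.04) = 4.16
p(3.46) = 22.73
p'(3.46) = 12.20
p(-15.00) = 363.25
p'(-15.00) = -49.09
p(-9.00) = 128.47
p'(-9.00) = -29.17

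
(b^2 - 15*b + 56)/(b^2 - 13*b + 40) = (b - 7)/(b - 5)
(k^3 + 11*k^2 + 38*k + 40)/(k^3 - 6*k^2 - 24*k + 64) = (k^2 + 7*k + 10)/(k^2 - 10*k + 16)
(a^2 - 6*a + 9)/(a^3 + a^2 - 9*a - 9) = (a - 3)/(a^2 + 4*a + 3)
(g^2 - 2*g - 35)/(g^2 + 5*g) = (g - 7)/g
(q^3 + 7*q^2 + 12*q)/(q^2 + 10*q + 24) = q*(q + 3)/(q + 6)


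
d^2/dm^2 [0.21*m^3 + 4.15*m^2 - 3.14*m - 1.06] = 1.26*m + 8.3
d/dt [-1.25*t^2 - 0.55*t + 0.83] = -2.5*t - 0.55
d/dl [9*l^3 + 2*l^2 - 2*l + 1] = 27*l^2 + 4*l - 2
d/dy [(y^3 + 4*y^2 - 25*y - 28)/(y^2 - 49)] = (y^2 - 14*y + 25)/(y^2 - 14*y + 49)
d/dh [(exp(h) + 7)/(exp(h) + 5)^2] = (-exp(h) - 9)*exp(h)/(exp(h) + 5)^3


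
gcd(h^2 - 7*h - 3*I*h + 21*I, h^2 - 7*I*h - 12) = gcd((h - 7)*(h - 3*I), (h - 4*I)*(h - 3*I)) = h - 3*I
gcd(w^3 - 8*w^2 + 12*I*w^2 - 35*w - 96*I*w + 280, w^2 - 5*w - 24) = w - 8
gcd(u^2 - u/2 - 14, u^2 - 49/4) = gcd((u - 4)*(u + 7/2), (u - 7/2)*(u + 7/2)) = u + 7/2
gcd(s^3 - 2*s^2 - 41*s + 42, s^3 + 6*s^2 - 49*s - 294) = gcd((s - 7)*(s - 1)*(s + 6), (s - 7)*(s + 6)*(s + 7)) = s^2 - s - 42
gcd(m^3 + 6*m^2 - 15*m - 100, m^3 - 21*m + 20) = m^2 + m - 20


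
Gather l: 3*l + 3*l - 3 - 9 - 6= 6*l - 18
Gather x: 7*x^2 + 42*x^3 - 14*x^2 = 42*x^3 - 7*x^2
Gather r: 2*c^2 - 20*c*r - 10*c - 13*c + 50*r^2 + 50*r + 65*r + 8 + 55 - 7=2*c^2 - 23*c + 50*r^2 + r*(115 - 20*c) + 56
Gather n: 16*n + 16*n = 32*n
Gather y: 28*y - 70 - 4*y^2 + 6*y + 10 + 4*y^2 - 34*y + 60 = 0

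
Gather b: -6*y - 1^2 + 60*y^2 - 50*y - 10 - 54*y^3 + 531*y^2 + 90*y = -54*y^3 + 591*y^2 + 34*y - 11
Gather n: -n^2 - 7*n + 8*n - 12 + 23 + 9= -n^2 + n + 20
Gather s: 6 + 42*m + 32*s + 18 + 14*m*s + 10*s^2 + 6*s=42*m + 10*s^2 + s*(14*m + 38) + 24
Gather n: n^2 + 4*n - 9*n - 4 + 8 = n^2 - 5*n + 4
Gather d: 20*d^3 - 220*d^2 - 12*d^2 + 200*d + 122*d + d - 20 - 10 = 20*d^3 - 232*d^2 + 323*d - 30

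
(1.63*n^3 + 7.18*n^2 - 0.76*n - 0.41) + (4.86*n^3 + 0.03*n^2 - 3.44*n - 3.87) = 6.49*n^3 + 7.21*n^2 - 4.2*n - 4.28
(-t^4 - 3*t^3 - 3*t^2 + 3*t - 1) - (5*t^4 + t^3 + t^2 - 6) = -6*t^4 - 4*t^3 - 4*t^2 + 3*t + 5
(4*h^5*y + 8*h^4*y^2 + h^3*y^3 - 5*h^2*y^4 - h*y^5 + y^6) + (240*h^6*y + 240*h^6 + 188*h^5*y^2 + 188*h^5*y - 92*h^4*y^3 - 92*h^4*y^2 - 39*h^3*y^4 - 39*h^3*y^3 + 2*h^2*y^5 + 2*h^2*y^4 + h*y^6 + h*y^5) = 240*h^6*y + 240*h^6 + 188*h^5*y^2 + 192*h^5*y - 92*h^4*y^3 - 84*h^4*y^2 - 39*h^3*y^4 - 38*h^3*y^3 + 2*h^2*y^5 - 3*h^2*y^4 + h*y^6 + y^6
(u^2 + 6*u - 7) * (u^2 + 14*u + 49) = u^4 + 20*u^3 + 126*u^2 + 196*u - 343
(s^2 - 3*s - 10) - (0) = s^2 - 3*s - 10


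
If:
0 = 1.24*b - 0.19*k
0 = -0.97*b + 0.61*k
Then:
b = 0.00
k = 0.00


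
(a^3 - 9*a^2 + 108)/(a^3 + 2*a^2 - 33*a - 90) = (a - 6)/(a + 5)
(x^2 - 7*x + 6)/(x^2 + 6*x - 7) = (x - 6)/(x + 7)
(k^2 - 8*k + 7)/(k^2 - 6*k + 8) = (k^2 - 8*k + 7)/(k^2 - 6*k + 8)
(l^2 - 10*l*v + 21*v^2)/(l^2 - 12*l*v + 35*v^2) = (-l + 3*v)/(-l + 5*v)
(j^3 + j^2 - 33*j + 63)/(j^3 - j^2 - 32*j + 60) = (j^3 + j^2 - 33*j + 63)/(j^3 - j^2 - 32*j + 60)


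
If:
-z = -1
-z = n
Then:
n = -1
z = 1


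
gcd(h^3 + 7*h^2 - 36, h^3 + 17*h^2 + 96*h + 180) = h + 6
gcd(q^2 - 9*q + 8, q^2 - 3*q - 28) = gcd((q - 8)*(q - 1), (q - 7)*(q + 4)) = 1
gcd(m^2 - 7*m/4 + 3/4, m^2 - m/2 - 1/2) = m - 1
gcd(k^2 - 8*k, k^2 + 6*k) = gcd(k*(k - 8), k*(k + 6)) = k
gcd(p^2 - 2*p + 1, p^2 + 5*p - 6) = p - 1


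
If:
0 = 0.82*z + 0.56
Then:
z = -0.68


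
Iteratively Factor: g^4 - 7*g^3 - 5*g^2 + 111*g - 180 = (g - 3)*(g^3 - 4*g^2 - 17*g + 60) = (g - 3)*(g + 4)*(g^2 - 8*g + 15) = (g - 3)^2*(g + 4)*(g - 5)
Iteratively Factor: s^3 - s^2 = (s)*(s^2 - s) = s*(s - 1)*(s)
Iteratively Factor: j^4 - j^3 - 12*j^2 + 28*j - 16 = (j + 4)*(j^3 - 5*j^2 + 8*j - 4) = (j - 2)*(j + 4)*(j^2 - 3*j + 2) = (j - 2)^2*(j + 4)*(j - 1)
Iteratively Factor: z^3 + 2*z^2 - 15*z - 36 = (z + 3)*(z^2 - z - 12) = (z + 3)^2*(z - 4)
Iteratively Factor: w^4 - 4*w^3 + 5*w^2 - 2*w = (w)*(w^3 - 4*w^2 + 5*w - 2) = w*(w - 2)*(w^2 - 2*w + 1) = w*(w - 2)*(w - 1)*(w - 1)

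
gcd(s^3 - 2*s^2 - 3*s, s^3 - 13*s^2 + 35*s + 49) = s + 1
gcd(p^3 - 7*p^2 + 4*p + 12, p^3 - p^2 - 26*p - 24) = p^2 - 5*p - 6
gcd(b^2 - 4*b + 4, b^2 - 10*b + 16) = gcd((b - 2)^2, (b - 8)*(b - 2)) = b - 2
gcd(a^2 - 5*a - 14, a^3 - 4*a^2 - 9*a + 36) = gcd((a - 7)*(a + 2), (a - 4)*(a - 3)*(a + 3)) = 1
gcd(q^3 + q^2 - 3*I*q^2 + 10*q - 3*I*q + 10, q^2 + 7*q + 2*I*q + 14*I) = q + 2*I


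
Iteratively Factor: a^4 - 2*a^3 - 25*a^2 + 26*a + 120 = (a - 5)*(a^3 + 3*a^2 - 10*a - 24) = (a - 5)*(a + 2)*(a^2 + a - 12) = (a - 5)*(a + 2)*(a + 4)*(a - 3)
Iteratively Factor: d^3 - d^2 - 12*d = (d - 4)*(d^2 + 3*d) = d*(d - 4)*(d + 3)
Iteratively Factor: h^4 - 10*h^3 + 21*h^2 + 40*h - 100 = (h - 5)*(h^3 - 5*h^2 - 4*h + 20) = (h - 5)*(h - 2)*(h^2 - 3*h - 10) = (h - 5)*(h - 2)*(h + 2)*(h - 5)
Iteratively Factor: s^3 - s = (s)*(s^2 - 1) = s*(s - 1)*(s + 1)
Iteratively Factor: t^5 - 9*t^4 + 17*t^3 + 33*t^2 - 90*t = (t - 3)*(t^4 - 6*t^3 - t^2 + 30*t) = (t - 5)*(t - 3)*(t^3 - t^2 - 6*t) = (t - 5)*(t - 3)*(t + 2)*(t^2 - 3*t) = (t - 5)*(t - 3)^2*(t + 2)*(t)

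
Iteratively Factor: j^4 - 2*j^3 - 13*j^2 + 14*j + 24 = (j - 4)*(j^3 + 2*j^2 - 5*j - 6) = (j - 4)*(j + 3)*(j^2 - j - 2) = (j - 4)*(j - 2)*(j + 3)*(j + 1)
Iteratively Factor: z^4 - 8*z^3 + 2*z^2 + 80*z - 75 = (z - 5)*(z^3 - 3*z^2 - 13*z + 15) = (z - 5)*(z + 3)*(z^2 - 6*z + 5) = (z - 5)*(z - 1)*(z + 3)*(z - 5)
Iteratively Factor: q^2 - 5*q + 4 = (q - 4)*(q - 1)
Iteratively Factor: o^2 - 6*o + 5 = (o - 5)*(o - 1)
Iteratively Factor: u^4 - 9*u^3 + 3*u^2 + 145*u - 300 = (u - 3)*(u^3 - 6*u^2 - 15*u + 100) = (u - 5)*(u - 3)*(u^2 - u - 20) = (u - 5)^2*(u - 3)*(u + 4)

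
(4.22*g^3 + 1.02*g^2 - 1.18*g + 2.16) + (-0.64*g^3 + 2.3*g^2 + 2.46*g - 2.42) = 3.58*g^3 + 3.32*g^2 + 1.28*g - 0.26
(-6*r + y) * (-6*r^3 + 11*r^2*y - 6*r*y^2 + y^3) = 36*r^4 - 72*r^3*y + 47*r^2*y^2 - 12*r*y^3 + y^4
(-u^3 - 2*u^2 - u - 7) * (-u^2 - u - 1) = u^5 + 3*u^4 + 4*u^3 + 10*u^2 + 8*u + 7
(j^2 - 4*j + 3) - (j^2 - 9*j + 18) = 5*j - 15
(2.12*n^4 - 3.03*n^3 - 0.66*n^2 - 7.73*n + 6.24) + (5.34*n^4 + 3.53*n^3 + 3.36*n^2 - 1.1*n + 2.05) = 7.46*n^4 + 0.5*n^3 + 2.7*n^2 - 8.83*n + 8.29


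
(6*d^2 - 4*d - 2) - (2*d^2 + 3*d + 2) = 4*d^2 - 7*d - 4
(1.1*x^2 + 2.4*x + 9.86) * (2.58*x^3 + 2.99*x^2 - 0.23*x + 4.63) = 2.838*x^5 + 9.481*x^4 + 32.3618*x^3 + 34.0224*x^2 + 8.8442*x + 45.6518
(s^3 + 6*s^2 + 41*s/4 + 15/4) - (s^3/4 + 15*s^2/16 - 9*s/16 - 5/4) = 3*s^3/4 + 81*s^2/16 + 173*s/16 + 5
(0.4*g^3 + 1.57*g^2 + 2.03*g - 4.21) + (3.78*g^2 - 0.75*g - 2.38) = 0.4*g^3 + 5.35*g^2 + 1.28*g - 6.59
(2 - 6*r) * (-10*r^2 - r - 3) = 60*r^3 - 14*r^2 + 16*r - 6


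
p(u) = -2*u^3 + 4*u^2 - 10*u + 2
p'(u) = -6*u^2 + 8*u - 10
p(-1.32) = 26.77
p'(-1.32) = -31.01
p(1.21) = -7.79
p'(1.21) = -9.10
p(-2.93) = 115.95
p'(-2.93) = -84.95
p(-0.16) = 3.71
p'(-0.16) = -11.43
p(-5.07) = 416.17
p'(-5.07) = -204.79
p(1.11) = -6.91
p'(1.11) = -8.51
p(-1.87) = 47.77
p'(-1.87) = -45.94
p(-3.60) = 183.15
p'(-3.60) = -116.56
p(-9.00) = 1874.00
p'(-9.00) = -568.00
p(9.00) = -1222.00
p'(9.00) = -424.00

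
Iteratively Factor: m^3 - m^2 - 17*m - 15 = (m - 5)*(m^2 + 4*m + 3) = (m - 5)*(m + 1)*(m + 3)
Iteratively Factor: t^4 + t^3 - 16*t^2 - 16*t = (t)*(t^3 + t^2 - 16*t - 16) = t*(t + 4)*(t^2 - 3*t - 4) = t*(t - 4)*(t + 4)*(t + 1)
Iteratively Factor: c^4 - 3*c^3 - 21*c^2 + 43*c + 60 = (c - 3)*(c^3 - 21*c - 20) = (c - 3)*(c + 4)*(c^2 - 4*c - 5) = (c - 5)*(c - 3)*(c + 4)*(c + 1)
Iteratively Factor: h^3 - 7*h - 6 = (h - 3)*(h^2 + 3*h + 2) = (h - 3)*(h + 1)*(h + 2)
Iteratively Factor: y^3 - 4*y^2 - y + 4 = (y - 1)*(y^2 - 3*y - 4) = (y - 1)*(y + 1)*(y - 4)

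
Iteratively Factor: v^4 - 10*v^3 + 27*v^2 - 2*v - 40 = (v + 1)*(v^3 - 11*v^2 + 38*v - 40) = (v - 5)*(v + 1)*(v^2 - 6*v + 8) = (v - 5)*(v - 2)*(v + 1)*(v - 4)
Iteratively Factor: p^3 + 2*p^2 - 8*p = (p + 4)*(p^2 - 2*p) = p*(p + 4)*(p - 2)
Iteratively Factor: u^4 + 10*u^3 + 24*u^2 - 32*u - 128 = (u + 4)*(u^3 + 6*u^2 - 32) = (u + 4)^2*(u^2 + 2*u - 8) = (u - 2)*(u + 4)^2*(u + 4)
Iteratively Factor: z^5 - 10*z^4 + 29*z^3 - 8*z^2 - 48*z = (z + 1)*(z^4 - 11*z^3 + 40*z^2 - 48*z) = (z - 3)*(z + 1)*(z^3 - 8*z^2 + 16*z) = (z - 4)*(z - 3)*(z + 1)*(z^2 - 4*z) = (z - 4)^2*(z - 3)*(z + 1)*(z)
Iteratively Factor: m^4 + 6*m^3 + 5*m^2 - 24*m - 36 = (m - 2)*(m^3 + 8*m^2 + 21*m + 18) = (m - 2)*(m + 2)*(m^2 + 6*m + 9) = (m - 2)*(m + 2)*(m + 3)*(m + 3)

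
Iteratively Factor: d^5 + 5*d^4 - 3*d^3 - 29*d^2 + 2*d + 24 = (d + 4)*(d^4 + d^3 - 7*d^2 - d + 6) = (d + 1)*(d + 4)*(d^3 - 7*d + 6) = (d + 1)*(d + 3)*(d + 4)*(d^2 - 3*d + 2) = (d - 1)*(d + 1)*(d + 3)*(d + 4)*(d - 2)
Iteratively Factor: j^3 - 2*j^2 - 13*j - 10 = (j + 1)*(j^2 - 3*j - 10) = (j + 1)*(j + 2)*(j - 5)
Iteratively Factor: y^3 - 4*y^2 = (y)*(y^2 - 4*y) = y^2*(y - 4)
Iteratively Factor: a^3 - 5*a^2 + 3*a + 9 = (a - 3)*(a^2 - 2*a - 3) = (a - 3)^2*(a + 1)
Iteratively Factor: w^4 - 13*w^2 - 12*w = (w + 3)*(w^3 - 3*w^2 - 4*w) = (w + 1)*(w + 3)*(w^2 - 4*w) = w*(w + 1)*(w + 3)*(w - 4)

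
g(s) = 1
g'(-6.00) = 0.00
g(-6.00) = 1.00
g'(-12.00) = 0.00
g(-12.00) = 1.00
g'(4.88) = 0.00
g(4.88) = 1.00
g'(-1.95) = 0.00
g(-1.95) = 1.00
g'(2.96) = 0.00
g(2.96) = 1.00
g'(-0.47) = 0.00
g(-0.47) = 1.00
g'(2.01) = 0.00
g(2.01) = 1.00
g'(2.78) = 0.00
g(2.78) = 1.00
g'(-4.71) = 0.00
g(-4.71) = 1.00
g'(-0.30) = 0.00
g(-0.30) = 1.00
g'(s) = 0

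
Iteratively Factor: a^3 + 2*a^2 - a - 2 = (a + 2)*(a^2 - 1) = (a + 1)*(a + 2)*(a - 1)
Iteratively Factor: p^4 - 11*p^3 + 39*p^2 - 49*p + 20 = (p - 4)*(p^3 - 7*p^2 + 11*p - 5) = (p - 4)*(p - 1)*(p^2 - 6*p + 5) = (p - 5)*(p - 4)*(p - 1)*(p - 1)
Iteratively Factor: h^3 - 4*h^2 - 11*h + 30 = (h - 2)*(h^2 - 2*h - 15) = (h - 5)*(h - 2)*(h + 3)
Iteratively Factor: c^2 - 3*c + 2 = (c - 2)*(c - 1)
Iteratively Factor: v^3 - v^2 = (v)*(v^2 - v) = v*(v - 1)*(v)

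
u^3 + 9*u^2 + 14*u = u*(u + 2)*(u + 7)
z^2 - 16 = (z - 4)*(z + 4)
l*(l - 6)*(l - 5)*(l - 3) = l^4 - 14*l^3 + 63*l^2 - 90*l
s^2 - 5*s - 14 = (s - 7)*(s + 2)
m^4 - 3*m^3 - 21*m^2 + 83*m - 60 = (m - 4)*(m - 3)*(m - 1)*(m + 5)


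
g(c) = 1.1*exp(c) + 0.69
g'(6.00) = 443.77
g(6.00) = 444.46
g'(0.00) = 1.10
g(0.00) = 1.79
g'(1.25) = 3.84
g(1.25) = 4.53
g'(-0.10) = 1.00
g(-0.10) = 1.69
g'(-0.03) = 1.07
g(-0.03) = 1.76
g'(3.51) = 36.79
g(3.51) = 37.48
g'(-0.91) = 0.44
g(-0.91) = 1.13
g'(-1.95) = 0.16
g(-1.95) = 0.85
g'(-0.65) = 0.57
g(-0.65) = 1.26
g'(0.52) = 1.85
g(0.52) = 2.54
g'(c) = 1.1*exp(c)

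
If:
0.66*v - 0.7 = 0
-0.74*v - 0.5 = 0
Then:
No Solution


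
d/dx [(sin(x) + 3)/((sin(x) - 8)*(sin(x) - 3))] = (-6*sin(x) + cos(x)^2 + 56)*cos(x)/((sin(x) - 8)^2*(sin(x) - 3)^2)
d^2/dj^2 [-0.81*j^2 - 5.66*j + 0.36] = -1.62000000000000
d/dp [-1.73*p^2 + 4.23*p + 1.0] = 4.23 - 3.46*p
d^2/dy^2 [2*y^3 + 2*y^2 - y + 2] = 12*y + 4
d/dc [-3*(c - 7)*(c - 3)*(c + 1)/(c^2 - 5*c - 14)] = 3*(-c^2 - 4*c + 1)/(c^2 + 4*c + 4)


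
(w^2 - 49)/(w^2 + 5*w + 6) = (w^2 - 49)/(w^2 + 5*w + 6)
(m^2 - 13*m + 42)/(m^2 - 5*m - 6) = (m - 7)/(m + 1)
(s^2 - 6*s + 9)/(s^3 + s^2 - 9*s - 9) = (s - 3)/(s^2 + 4*s + 3)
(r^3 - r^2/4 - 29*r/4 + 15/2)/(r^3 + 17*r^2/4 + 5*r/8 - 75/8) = 2*(r - 2)/(2*r + 5)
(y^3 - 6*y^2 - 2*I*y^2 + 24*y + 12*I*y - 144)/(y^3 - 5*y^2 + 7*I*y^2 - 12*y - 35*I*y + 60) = (y^2 - 6*y*(1 + I) + 36*I)/(y^2 + y*(-5 + 3*I) - 15*I)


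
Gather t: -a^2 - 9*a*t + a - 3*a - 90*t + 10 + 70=-a^2 - 2*a + t*(-9*a - 90) + 80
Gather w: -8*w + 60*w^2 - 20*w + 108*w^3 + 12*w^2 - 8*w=108*w^3 + 72*w^2 - 36*w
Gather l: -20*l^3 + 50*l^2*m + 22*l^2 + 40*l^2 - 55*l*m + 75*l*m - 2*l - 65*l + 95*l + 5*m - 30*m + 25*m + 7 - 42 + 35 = -20*l^3 + l^2*(50*m + 62) + l*(20*m + 28)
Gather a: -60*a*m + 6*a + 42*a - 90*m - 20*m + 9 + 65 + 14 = a*(48 - 60*m) - 110*m + 88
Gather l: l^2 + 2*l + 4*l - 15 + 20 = l^2 + 6*l + 5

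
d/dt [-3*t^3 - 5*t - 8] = -9*t^2 - 5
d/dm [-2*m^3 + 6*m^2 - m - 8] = -6*m^2 + 12*m - 1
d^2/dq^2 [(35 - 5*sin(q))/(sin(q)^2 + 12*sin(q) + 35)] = 5*(9*sin(q)^5 - 40*sin(q)^4 - 406*sin(q)^2 + 4526*sin(q) + 237*sin(3*q)/2 - sin(5*q)/2 + 2366)/((sin(q) + 5)^3*(sin(q) + 7)^3)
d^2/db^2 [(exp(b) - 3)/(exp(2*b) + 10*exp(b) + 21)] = (exp(4*b) - 22*exp(3*b) - 216*exp(2*b) - 258*exp(b) + 1071)*exp(b)/(exp(6*b) + 30*exp(5*b) + 363*exp(4*b) + 2260*exp(3*b) + 7623*exp(2*b) + 13230*exp(b) + 9261)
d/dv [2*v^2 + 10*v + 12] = 4*v + 10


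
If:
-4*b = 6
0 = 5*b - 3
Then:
No Solution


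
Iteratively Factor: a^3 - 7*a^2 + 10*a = (a - 5)*(a^2 - 2*a) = a*(a - 5)*(a - 2)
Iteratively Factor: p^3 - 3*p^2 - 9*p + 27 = (p + 3)*(p^2 - 6*p + 9) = (p - 3)*(p + 3)*(p - 3)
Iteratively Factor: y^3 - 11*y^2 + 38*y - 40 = (y - 2)*(y^2 - 9*y + 20) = (y - 5)*(y - 2)*(y - 4)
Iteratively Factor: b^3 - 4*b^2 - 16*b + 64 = (b - 4)*(b^2 - 16) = (b - 4)^2*(b + 4)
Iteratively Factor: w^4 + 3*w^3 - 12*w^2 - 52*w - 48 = (w + 3)*(w^3 - 12*w - 16) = (w + 2)*(w + 3)*(w^2 - 2*w - 8) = (w + 2)^2*(w + 3)*(w - 4)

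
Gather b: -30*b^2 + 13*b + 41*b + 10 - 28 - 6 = -30*b^2 + 54*b - 24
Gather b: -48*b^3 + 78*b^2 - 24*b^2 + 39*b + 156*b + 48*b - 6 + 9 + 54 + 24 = -48*b^3 + 54*b^2 + 243*b + 81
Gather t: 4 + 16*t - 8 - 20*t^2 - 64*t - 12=-20*t^2 - 48*t - 16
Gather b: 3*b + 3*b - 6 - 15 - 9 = 6*b - 30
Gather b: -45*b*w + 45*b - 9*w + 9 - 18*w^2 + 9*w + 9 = b*(45 - 45*w) - 18*w^2 + 18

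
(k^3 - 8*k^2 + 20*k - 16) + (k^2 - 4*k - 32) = k^3 - 7*k^2 + 16*k - 48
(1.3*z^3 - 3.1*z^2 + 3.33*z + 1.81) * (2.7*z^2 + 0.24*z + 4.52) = 3.51*z^5 - 8.058*z^4 + 14.123*z^3 - 8.3258*z^2 + 15.486*z + 8.1812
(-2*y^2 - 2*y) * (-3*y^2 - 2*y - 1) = 6*y^4 + 10*y^3 + 6*y^2 + 2*y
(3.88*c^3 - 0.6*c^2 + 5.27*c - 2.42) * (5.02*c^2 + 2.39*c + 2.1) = 19.4776*c^5 + 6.2612*c^4 + 33.1694*c^3 - 0.813099999999999*c^2 + 5.2832*c - 5.082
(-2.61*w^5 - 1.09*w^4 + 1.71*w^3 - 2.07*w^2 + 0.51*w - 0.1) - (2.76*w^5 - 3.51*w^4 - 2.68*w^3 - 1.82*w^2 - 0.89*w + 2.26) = -5.37*w^5 + 2.42*w^4 + 4.39*w^3 - 0.25*w^2 + 1.4*w - 2.36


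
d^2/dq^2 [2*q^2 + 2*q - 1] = 4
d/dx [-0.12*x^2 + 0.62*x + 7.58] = 0.62 - 0.24*x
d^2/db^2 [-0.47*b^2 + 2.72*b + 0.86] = -0.940000000000000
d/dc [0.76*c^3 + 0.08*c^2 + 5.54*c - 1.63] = 2.28*c^2 + 0.16*c + 5.54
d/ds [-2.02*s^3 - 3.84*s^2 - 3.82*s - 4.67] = -6.06*s^2 - 7.68*s - 3.82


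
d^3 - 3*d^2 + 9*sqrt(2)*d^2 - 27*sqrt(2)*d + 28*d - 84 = (d - 3)*(d + 2*sqrt(2))*(d + 7*sqrt(2))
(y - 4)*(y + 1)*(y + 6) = y^3 + 3*y^2 - 22*y - 24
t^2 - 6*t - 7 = (t - 7)*(t + 1)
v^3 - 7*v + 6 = (v - 2)*(v - 1)*(v + 3)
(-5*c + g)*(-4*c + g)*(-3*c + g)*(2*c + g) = -120*c^4 + 34*c^3*g + 23*c^2*g^2 - 10*c*g^3 + g^4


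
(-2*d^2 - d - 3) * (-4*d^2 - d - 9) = 8*d^4 + 6*d^3 + 31*d^2 + 12*d + 27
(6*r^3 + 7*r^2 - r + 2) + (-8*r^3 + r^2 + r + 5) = -2*r^3 + 8*r^2 + 7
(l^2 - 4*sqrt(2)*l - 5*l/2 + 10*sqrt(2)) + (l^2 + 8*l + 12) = 2*l^2 - 4*sqrt(2)*l + 11*l/2 + 12 + 10*sqrt(2)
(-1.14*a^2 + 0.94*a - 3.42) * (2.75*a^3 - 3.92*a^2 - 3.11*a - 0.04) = -3.135*a^5 + 7.0538*a^4 - 9.5444*a^3 + 10.5286*a^2 + 10.5986*a + 0.1368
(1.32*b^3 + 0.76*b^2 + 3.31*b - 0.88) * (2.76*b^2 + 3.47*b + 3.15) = 3.6432*b^5 + 6.678*b^4 + 15.9308*b^3 + 11.4509*b^2 + 7.3729*b - 2.772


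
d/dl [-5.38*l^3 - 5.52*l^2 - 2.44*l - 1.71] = -16.14*l^2 - 11.04*l - 2.44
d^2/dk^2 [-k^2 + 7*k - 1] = -2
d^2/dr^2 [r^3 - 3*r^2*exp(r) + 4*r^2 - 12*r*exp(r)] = -3*r^2*exp(r) - 24*r*exp(r) + 6*r - 30*exp(r) + 8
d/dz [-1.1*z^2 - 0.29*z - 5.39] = -2.2*z - 0.29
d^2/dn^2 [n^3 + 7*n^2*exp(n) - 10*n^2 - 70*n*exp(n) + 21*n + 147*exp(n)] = 7*n^2*exp(n) - 42*n*exp(n) + 6*n + 21*exp(n) - 20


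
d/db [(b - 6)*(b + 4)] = 2*b - 2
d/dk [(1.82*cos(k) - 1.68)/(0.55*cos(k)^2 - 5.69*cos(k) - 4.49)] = (1.001*cos(k)^2 - 1.848*cos(k) + 17.731)*sin(k)/(0.3025*cos(k)^4 - 6.259*cos(k)^3 + 27.4371*cos(k)^2 + 51.0962*cos(k) + 20.1601)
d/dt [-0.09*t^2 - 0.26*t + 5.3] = -0.18*t - 0.26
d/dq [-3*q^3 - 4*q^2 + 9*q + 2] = -9*q^2 - 8*q + 9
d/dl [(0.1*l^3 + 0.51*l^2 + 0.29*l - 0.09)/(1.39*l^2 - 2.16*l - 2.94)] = (0.139*l^4 - 0.432*l^3 - 2.3867*l^2 - 2.7486*l - 1.047)/(1.9321*l^4 - 6.0048*l^3 - 3.5076*l^2 + 12.7008*l + 8.6436)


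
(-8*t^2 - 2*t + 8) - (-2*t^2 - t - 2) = -6*t^2 - t + 10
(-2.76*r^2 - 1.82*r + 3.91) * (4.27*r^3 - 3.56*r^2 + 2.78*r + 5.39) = -11.7852*r^5 + 2.0542*r^4 + 15.5021*r^3 - 33.8556*r^2 + 1.06*r + 21.0749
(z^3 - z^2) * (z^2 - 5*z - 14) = z^5 - 6*z^4 - 9*z^3 + 14*z^2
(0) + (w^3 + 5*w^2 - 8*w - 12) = w^3 + 5*w^2 - 8*w - 12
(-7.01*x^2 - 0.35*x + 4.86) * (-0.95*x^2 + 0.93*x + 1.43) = 6.6595*x^4 - 6.1868*x^3 - 14.9668*x^2 + 4.0193*x + 6.9498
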